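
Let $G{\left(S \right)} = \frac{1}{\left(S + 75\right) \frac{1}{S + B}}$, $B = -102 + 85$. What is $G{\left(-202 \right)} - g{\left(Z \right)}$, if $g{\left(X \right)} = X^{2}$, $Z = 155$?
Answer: $- \frac{3050956}{127} \approx -24023.0$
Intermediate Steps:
$B = -17$
$G{\left(S \right)} = \frac{-17 + S}{75 + S}$ ($G{\left(S \right)} = \frac{1}{\left(S + 75\right) \frac{1}{S - 17}} = \frac{1}{\left(75 + S\right) \frac{1}{-17 + S}} = \frac{1}{\frac{1}{-17 + S} \left(75 + S\right)} = \frac{-17 + S}{75 + S}$)
$G{\left(-202 \right)} - g{\left(Z \right)} = \frac{-17 - 202}{75 - 202} - 155^{2} = \frac{1}{-127} \left(-219\right) - 24025 = \left(- \frac{1}{127}\right) \left(-219\right) - 24025 = \frac{219}{127} - 24025 = - \frac{3050956}{127}$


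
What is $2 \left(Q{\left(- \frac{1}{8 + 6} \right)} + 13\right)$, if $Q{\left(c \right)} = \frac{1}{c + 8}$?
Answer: $\frac{2914}{111} \approx 26.252$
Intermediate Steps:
$Q{\left(c \right)} = \frac{1}{8 + c}$
$2 \left(Q{\left(- \frac{1}{8 + 6} \right)} + 13\right) = 2 \left(\frac{1}{8 - \frac{1}{8 + 6}} + 13\right) = 2 \left(\frac{1}{8 - \frac{1}{14}} + 13\right) = 2 \left(\frac{1}{\frac{111}{14}} + 13\right) = 2 \left(\frac{14}{111} + 13\right) = 2 \cdot \frac{1457}{111} = \frac{2914}{111}$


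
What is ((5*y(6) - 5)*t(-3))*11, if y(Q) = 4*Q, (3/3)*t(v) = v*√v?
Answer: -3795*I*√3 ≈ -6573.1*I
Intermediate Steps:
t(v) = v^(3/2) (t(v) = v*√v = v^(3/2))
((5*y(6) - 5)*t(-3))*11 = ((5*(4*6) - 5)*(-3)^(3/2))*11 = ((5*24 - 5)*(-3*I*√3))*11 = ((120 - 5)*(-3*I*√3))*11 = (115*(-3*I*√3))*11 = -345*I*√3*11 = -3795*I*√3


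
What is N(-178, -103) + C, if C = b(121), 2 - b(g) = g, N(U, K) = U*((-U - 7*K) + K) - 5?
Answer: -141812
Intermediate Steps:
N(U, K) = -5 + U*(-U - 6*K) (N(U, K) = U*(-U - 6*K) - 5 = -5 + U*(-U - 6*K))
b(g) = 2 - g
C = -119 (C = 2 - 1*121 = 2 - 121 = -119)
N(-178, -103) + C = (-5 - 1*(-178)² - 6*(-103)*(-178)) - 119 = (-5 - 1*31684 - 110004) - 119 = (-5 - 31684 - 110004) - 119 = -141693 - 119 = -141812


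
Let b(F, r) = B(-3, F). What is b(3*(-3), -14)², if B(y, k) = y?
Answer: 9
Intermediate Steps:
b(F, r) = -3
b(3*(-3), -14)² = (-3)² = 9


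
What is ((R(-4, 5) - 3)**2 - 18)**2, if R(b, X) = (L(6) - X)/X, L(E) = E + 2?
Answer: 93636/625 ≈ 149.82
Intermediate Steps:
L(E) = 2 + E
R(b, X) = (8 - X)/X (R(b, X) = ((2 + 6) - X)/X = (8 - X)/X)
((R(-4, 5) - 3)**2 - 18)**2 = (((8 - 1*5)/5 - 3)**2 - 18)**2 = (((8 - 5)/5 - 3)**2 - 18)**2 = (((1/5)*3 - 3)**2 - 18)**2 = ((3/5 - 3)**2 - 18)**2 = ((-12/5)**2 - 18)**2 = (144/25 - 18)**2 = (-306/25)**2 = 93636/625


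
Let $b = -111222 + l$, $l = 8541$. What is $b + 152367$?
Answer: $49686$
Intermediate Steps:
$b = -102681$ ($b = -111222 + 8541 = -102681$)
$b + 152367 = -102681 + 152367 = 49686$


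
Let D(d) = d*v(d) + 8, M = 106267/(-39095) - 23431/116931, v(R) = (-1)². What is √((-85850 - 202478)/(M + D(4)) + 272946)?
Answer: √2120933657057026731557694/2965361987 ≈ 491.12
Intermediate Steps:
v(R) = 1
M = -1905991646/653059635 (M = 106267*(-1/39095) - 23431*1/116931 = -15181/5585 - 23431/116931 = -1905991646/653059635 ≈ -2.9186)
D(d) = 8 + d (D(d) = d*1 + 8 = d + 8 = 8 + d)
√((-85850 - 202478)/(M + D(4)) + 272946) = √((-85850 - 202478)/(-1905991646/653059635 + (8 + 4)) + 272946) = √(-288328/(-1905991646/653059635 + 12) + 272946) = √(-288328/5930723974/653059635 + 272946) = √(-288328*653059635/5930723974 + 272946) = √(-94147689220140/2965361987 + 272946) = √(715236003683562/2965361987) = √2120933657057026731557694/2965361987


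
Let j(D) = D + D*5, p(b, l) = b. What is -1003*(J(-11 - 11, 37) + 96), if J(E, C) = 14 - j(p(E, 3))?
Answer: -242726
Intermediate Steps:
j(D) = 6*D (j(D) = D + 5*D = 6*D)
J(E, C) = 14 - 6*E
-1003*(J(-11 - 11, 37) + 96) = -1003*((14 - 6*(-11 - 11)) + 96) = -1003*((14 - 6*(-22)) + 96) = -1003*((14 + 132) + 96) = -1003*(146 + 96) = -1003*242 = -242726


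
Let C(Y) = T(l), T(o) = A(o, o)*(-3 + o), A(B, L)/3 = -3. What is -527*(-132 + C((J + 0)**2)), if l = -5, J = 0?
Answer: 31620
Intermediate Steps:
A(B, L) = -9 (A(B, L) = 3*(-3) = -9)
T(o) = 27 - 9*o (T(o) = -9*(-3 + o) = 27 - 9*o)
C(Y) = 72 (C(Y) = 27 - 9*(-5) = 27 + 45 = 72)
-527*(-132 + C((J + 0)**2)) = -527*(-132 + 72) = -527*(-60) = 31620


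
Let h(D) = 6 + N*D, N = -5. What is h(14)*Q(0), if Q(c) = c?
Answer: 0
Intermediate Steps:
h(D) = 6 - 5*D
h(14)*Q(0) = (6 - 5*14)*0 = (6 - 70)*0 = -64*0 = 0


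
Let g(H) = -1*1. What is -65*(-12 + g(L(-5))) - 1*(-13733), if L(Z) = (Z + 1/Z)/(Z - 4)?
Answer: 14578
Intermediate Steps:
L(Z) = (Z + 1/Z)/(-4 + Z)
g(H) = -1
-65*(-12 + g(L(-5))) - 1*(-13733) = -65*(-12 - 1) - 1*(-13733) = -65*(-13) + 13733 = 845 + 13733 = 14578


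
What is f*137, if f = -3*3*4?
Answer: -4932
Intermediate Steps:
f = -36 (f = -9*4 = -36)
f*137 = -36*137 = -4932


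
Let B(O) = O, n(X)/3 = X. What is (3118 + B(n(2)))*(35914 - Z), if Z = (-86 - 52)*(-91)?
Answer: 72964144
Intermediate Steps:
n(X) = 3*X
Z = 12558 (Z = -138*(-91) = 12558)
(3118 + B(n(2)))*(35914 - Z) = (3118 + 3*2)*(35914 - 1*12558) = (3118 + 6)*(35914 - 12558) = 3124*23356 = 72964144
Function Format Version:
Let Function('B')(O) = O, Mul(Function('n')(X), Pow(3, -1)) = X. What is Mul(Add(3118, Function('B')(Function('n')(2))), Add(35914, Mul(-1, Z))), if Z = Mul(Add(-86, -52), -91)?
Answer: 72964144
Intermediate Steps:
Function('n')(X) = Mul(3, X)
Z = 12558 (Z = Mul(-138, -91) = 12558)
Mul(Add(3118, Function('B')(Function('n')(2))), Add(35914, Mul(-1, Z))) = Mul(Add(3118, Mul(3, 2)), Add(35914, Mul(-1, 12558))) = Mul(Add(3118, 6), Add(35914, -12558)) = Mul(3124, 23356) = 72964144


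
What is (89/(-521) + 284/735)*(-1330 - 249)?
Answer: -130344871/382935 ≈ -340.38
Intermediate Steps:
(89/(-521) + 284/735)*(-1330 - 249) = (89*(-1/521) + 284*(1/735))*(-1579) = (-89/521 + 284/735)*(-1579) = (82549/382935)*(-1579) = -130344871/382935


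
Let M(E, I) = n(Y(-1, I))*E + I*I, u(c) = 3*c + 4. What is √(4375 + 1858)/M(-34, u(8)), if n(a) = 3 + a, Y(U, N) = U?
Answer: √6233/716 ≈ 0.11026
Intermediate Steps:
u(c) = 4 + 3*c
M(E, I) = I² + 2*E (M(E, I) = (3 - 1)*E + I*I = 2*E + I² = I² + 2*E)
√(4375 + 1858)/M(-34, u(8)) = √(4375 + 1858)/((4 + 3*8)² + 2*(-34)) = √6233/((4 + 24)² - 68) = √6233/(28² - 68) = √6233/(784 - 68) = √6233/716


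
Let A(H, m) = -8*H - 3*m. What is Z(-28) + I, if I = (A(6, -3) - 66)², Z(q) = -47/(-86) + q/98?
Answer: 6637207/602 ≈ 11025.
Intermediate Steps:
Z(q) = 47/86 + q/98 (Z(q) = -47*(-1/86) + q*(1/98) = 47/86 + q/98)
I = 11025 (I = ((-8*6 - 3*(-3)) - 66)² = ((-48 + 9) - 66)² = (-39 - 66)² = (-105)² = 11025)
Z(-28) + I = (47/86 + (1/98)*(-28)) + 11025 = (47/86 - 2/7) + 11025 = 157/602 + 11025 = 6637207/602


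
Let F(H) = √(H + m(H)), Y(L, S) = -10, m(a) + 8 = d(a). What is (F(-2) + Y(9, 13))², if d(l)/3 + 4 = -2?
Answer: 72 - 40*I*√7 ≈ 72.0 - 105.83*I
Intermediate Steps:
d(l) = -18 (d(l) = -12 + 3*(-2) = -12 - 6 = -18)
m(a) = -26 (m(a) = -8 - 18 = -26)
F(H) = √(-26 + H) (F(H) = √(H - 26) = √(-26 + H))
(F(-2) + Y(9, 13))² = (√(-26 - 2) - 10)² = (√(-28) - 10)² = (2*I*√7 - 10)² = (-10 + 2*I*√7)²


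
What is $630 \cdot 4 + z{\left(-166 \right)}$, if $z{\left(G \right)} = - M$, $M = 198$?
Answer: $2322$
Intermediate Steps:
$z{\left(G \right)} = -198$ ($z{\left(G \right)} = \left(-1\right) 198 = -198$)
$630 \cdot 4 + z{\left(-166 \right)} = 630 \cdot 4 - 198 = 2520 - 198 = 2322$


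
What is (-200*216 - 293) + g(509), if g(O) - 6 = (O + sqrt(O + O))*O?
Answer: 215594 + 509*sqrt(1018) ≈ 2.3183e+5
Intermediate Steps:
g(O) = 6 + O*(O + sqrt(2)*sqrt(O)) (g(O) = 6 + (O + sqrt(O + O))*O = 6 + (O + sqrt(2*O))*O = 6 + (O + sqrt(2)*sqrt(O))*O = 6 + O*(O + sqrt(2)*sqrt(O)))
(-200*216 - 293) + g(509) = (-200*216 - 293) + (6 + 509**2 + sqrt(2)*509**(3/2)) = (-43200 - 293) + (6 + 259081 + sqrt(2)*(509*sqrt(509))) = -43493 + (6 + 259081 + 509*sqrt(1018)) = -43493 + (259087 + 509*sqrt(1018)) = 215594 + 509*sqrt(1018)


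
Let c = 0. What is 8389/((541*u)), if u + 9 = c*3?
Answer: -8389/4869 ≈ -1.7229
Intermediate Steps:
u = -9 (u = -9 + 0*3 = -9 + 0 = -9)
8389/((541*u)) = 8389/((541*(-9))) = 8389/(-4869) = 8389*(-1/4869) = -8389/4869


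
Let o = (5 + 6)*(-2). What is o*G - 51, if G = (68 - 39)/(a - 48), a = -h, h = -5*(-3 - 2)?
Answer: -3085/73 ≈ -42.260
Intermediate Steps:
h = 25 (h = -5*(-5) = 25)
a = -25 (a = -1*25 = -25)
G = -29/73 (G = (68 - 39)/(-25 - 48) = 29/(-73) = 29*(-1/73) = -29/73 ≈ -0.39726)
o = -22 (o = 11*(-2) = -22)
o*G - 51 = -22*(-29/73) - 51 = 638/73 - 51 = -3085/73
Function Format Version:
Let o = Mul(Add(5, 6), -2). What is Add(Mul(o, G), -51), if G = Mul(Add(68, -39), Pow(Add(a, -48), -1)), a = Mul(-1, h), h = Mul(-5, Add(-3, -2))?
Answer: Rational(-3085, 73) ≈ -42.260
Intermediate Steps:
h = 25 (h = Mul(-5, -5) = 25)
a = -25 (a = Mul(-1, 25) = -25)
G = Rational(-29, 73) (G = Mul(Add(68, -39), Pow(Add(-25, -48), -1)) = Mul(29, Pow(-73, -1)) = Mul(29, Rational(-1, 73)) = Rational(-29, 73) ≈ -0.39726)
o = -22 (o = Mul(11, -2) = -22)
Add(Mul(o, G), -51) = Add(Mul(-22, Rational(-29, 73)), -51) = Add(Rational(638, 73), -51) = Rational(-3085, 73)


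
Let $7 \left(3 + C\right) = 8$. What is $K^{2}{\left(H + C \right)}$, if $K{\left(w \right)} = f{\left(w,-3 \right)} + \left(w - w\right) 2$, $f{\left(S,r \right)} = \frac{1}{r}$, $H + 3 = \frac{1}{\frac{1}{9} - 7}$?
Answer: $\frac{1}{9} \approx 0.11111$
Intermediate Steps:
$C = - \frac{13}{7}$ ($C = -3 + \frac{1}{7} \cdot 8 = -3 + \frac{8}{7} = - \frac{13}{7} \approx -1.8571$)
$H = - \frac{195}{62}$ ($H = -3 + \frac{1}{\frac{1}{9} - 7} = -3 + \frac{1}{- \frac{62}{9}} = -3 - \frac{9}{62} = - \frac{195}{62} \approx -3.1452$)
$K{\left(w \right)} = - \frac{1}{3}$ ($K{\left(w \right)} = \frac{1}{-3} + \left(w - w\right) 2 = - \frac{1}{3} + 0 \cdot 2 = - \frac{1}{3} + 0 = - \frac{1}{3}$)
$K^{2}{\left(H + C \right)} = \left(- \frac{1}{3}\right)^{2} = \frac{1}{9}$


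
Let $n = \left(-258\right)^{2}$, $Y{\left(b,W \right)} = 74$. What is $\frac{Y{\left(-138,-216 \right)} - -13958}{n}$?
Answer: $\frac{3508}{16641} \approx 0.2108$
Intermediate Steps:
$n = 66564$
$\frac{Y{\left(-138,-216 \right)} - -13958}{n} = \frac{74 - -13958}{66564} = \left(74 + 13958\right) \frac{1}{66564} = 14032 \cdot \frac{1}{66564} = \frac{3508}{16641}$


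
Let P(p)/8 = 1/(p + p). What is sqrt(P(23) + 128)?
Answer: 2*sqrt(16951)/23 ≈ 11.321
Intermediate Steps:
P(p) = 4/p (P(p) = 8/(p + p) = 8/((2*p)) = 8*(1/(2*p)) = 4/p)
sqrt(P(23) + 128) = sqrt(4/23 + 128) = sqrt(2948/23) = 2*sqrt(16951)/23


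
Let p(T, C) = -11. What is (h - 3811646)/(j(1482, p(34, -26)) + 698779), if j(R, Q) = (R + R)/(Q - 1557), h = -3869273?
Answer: -3010920248/273920627 ≈ -10.992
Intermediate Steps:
j(R, Q) = 2*R/(-1557 + Q) (j(R, Q) = (2*R)/(-1557 + Q) = 2*R/(-1557 + Q))
(h - 3811646)/(j(1482, p(34, -26)) + 698779) = (-3869273 - 3811646)/(2*1482/(-1557 - 11) + 698779) = -7680919/(2*1482/(-1568) + 698779) = -7680919/(2*1482*(-1/1568) + 698779) = -7680919/(-741/392 + 698779) = -7680919/273920627/392 = -7680919*392/273920627 = -3010920248/273920627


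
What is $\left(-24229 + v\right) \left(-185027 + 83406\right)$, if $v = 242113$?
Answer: $-22141589964$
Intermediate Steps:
$\left(-24229 + v\right) \left(-185027 + 83406\right) = \left(-24229 + 242113\right) \left(-185027 + 83406\right) = 217884 \left(-101621\right) = -22141589964$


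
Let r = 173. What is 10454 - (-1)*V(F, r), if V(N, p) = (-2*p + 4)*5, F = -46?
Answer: 8744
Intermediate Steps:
V(N, p) = 20 - 10*p (V(N, p) = (4 - 2*p)*5 = 20 - 10*p)
10454 - (-1)*V(F, r) = 10454 - (-1)*(20 - 10*173) = 10454 - (-1)*(20 - 1730) = 10454 - (-1)*(-1710) = 10454 - 1*1710 = 10454 - 1710 = 8744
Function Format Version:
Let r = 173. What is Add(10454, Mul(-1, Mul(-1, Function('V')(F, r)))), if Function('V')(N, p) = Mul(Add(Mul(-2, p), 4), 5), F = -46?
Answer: 8744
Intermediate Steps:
Function('V')(N, p) = Add(20, Mul(-10, p)) (Function('V')(N, p) = Mul(Add(4, Mul(-2, p)), 5) = Add(20, Mul(-10, p)))
Add(10454, Mul(-1, Mul(-1, Function('V')(F, r)))) = Add(10454, Mul(-1, Mul(-1, Add(20, Mul(-10, 173))))) = Add(10454, Mul(-1, Mul(-1, Add(20, -1730)))) = Add(10454, Mul(-1, Mul(-1, -1710))) = Add(10454, Mul(-1, 1710)) = Add(10454, -1710) = 8744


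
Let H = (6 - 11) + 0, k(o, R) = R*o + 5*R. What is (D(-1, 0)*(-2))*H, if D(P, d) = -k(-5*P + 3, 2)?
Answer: -260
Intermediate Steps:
k(o, R) = 5*R + R*o
D(P, d) = -16 + 10*P (D(P, d) = -2*(5 + (-5*P + 3)) = -2*(5 + (3 - 5*P)) = -2*(8 - 5*P) = -(16 - 10*P) = -16 + 10*P)
H = -5 (H = -5 + 0 = -5)
(D(-1, 0)*(-2))*H = ((-16 + 10*(-1))*(-2))*(-5) = ((-16 - 10)*(-2))*(-5) = -26*(-2)*(-5) = 52*(-5) = -260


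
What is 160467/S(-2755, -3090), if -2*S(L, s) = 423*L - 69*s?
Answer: 106978/317385 ≈ 0.33706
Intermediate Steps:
S(L, s) = -423*L/2 + 69*s/2 (S(L, s) = -(423*L - 69*s)/2 = -(-69*s + 423*L)/2 = -423*L/2 + 69*s/2)
160467/S(-2755, -3090) = 160467/(-423/2*(-2755) + (69/2)*(-3090)) = 160467/(1165365/2 - 106605) = 160467/(952155/2) = 160467*(2/952155) = 106978/317385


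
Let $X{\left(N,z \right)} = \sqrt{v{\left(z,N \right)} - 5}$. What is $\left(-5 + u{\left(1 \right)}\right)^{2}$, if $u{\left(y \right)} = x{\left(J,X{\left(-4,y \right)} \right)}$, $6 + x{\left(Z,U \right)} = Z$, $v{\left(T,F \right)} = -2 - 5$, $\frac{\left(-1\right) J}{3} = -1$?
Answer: $64$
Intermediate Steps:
$J = 3$ ($J = \left(-3\right) \left(-1\right) = 3$)
$v{\left(T,F \right)} = -7$ ($v{\left(T,F \right)} = -2 - 5 = -7$)
$X{\left(N,z \right)} = 2 i \sqrt{3}$ ($X{\left(N,z \right)} = \sqrt{-7 - 5} = \sqrt{-12} = 2 i \sqrt{3}$)
$x{\left(Z,U \right)} = -6 + Z$
$u{\left(y \right)} = -3$ ($u{\left(y \right)} = -6 + 3 = -3$)
$\left(-5 + u{\left(1 \right)}\right)^{2} = \left(-5 - 3\right)^{2} = \left(-8\right)^{2} = 64$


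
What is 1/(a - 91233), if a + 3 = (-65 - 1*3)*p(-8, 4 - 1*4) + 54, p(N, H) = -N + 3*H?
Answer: -1/91726 ≈ -1.0902e-5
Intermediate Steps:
a = -493 (a = -3 + ((-65 - 1*3)*(-1*(-8) + 3*(4 - 1*4)) + 54) = -3 + ((-65 - 3)*(8 + 3*(4 - 4)) + 54) = -3 + (-68*(8 + 3*0) + 54) = -3 + (-68*(8 + 0) + 54) = -3 + (-68*8 + 54) = -3 + (-544 + 54) = -3 - 490 = -493)
1/(a - 91233) = 1/(-493 - 91233) = 1/(-91726) = -1/91726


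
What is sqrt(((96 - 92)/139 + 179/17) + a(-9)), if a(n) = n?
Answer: sqrt(8700566)/2363 ≈ 1.2483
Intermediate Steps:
sqrt(((96 - 92)/139 + 179/17) + a(-9)) = sqrt(((96 - 92)/139 + 179/17) - 9) = sqrt((4*(1/139) + 179*(1/17)) - 9) = sqrt((4/139 + 179/17) - 9) = sqrt(24949/2363 - 9) = sqrt(3682/2363) = sqrt(8700566)/2363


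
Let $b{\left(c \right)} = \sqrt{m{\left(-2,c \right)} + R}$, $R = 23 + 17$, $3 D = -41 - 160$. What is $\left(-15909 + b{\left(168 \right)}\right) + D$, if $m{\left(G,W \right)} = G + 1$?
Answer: $-15976 + \sqrt{39} \approx -15970.0$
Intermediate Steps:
$D = -67$ ($D = \frac{-41 - 160}{3} = \frac{1}{3} \left(-201\right) = -67$)
$R = 40$
$m{\left(G,W \right)} = 1 + G$
$b{\left(c \right)} = \sqrt{39}$ ($b{\left(c \right)} = \sqrt{\left(1 - 2\right) + 40} = \sqrt{-1 + 40} = \sqrt{39}$)
$\left(-15909 + b{\left(168 \right)}\right) + D = \left(-15909 + \sqrt{39}\right) - 67 = -15976 + \sqrt{39}$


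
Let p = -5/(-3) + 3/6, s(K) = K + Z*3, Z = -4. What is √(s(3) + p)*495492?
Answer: 82582*I*√246 ≈ 1.2952e+6*I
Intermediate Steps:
s(K) = -12 + K (s(K) = K - 4*3 = K - 12 = -12 + K)
p = 13/6 (p = -5*(-⅓) + 3*(⅙) = 5/3 + ½ = 13/6 ≈ 2.1667)
√(s(3) + p)*495492 = √((-12 + 3) + 13/6)*495492 = √(-9 + 13/6)*495492 = √(-41/6)*495492 = (I*√246/6)*495492 = 82582*I*√246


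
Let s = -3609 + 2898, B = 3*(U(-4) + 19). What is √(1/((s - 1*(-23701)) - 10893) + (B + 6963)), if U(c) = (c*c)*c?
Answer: √999191840749/12097 ≈ 82.632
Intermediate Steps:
U(c) = c³ (U(c) = c²*c = c³)
B = -135 (B = 3*((-4)³ + 19) = 3*(-64 + 19) = 3*(-45) = -135)
s = -711
√(1/((s - 1*(-23701)) - 10893) + (B + 6963)) = √(1/((-711 - 1*(-23701)) - 10893) + (-135 + 6963)) = √(1/((-711 + 23701) - 10893) + 6828) = √(1/(22990 - 10893) + 6828) = √(1/12097 + 6828) = √(82598317/12097) = √999191840749/12097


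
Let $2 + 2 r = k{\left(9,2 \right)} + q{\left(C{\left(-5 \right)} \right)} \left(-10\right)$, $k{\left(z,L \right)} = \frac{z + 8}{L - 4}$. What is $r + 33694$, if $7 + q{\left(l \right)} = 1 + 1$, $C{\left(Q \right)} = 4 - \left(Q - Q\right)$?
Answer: $\frac{134855}{4} \approx 33714.0$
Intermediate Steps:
$C{\left(Q \right)} = 4$ ($C{\left(Q \right)} = 4 - 0 = 4 + 0 = 4$)
$q{\left(l \right)} = -5$ ($q{\left(l \right)} = -7 + \left(1 + 1\right) = -7 + 2 = -5$)
$k{\left(z,L \right)} = \frac{8 + z}{-4 + L}$
$r = \frac{79}{4}$ ($r = -1 + \frac{\frac{8 + 9}{-4 + 2} - -50}{2} = -1 + \frac{\frac{1}{-2} \cdot 17 + 50}{2} = -1 + \frac{\left(- \frac{1}{2}\right) 17 + 50}{2} = -1 + \frac{- \frac{17}{2} + 50}{2} = -1 + \frac{1}{2} \cdot \frac{83}{2} = -1 + \frac{83}{4} = \frac{79}{4} \approx 19.75$)
$r + 33694 = \frac{79}{4} + 33694 = \frac{134855}{4}$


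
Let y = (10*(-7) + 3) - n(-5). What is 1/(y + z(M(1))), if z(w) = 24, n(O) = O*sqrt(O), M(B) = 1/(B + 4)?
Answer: -43/1974 - 5*I*sqrt(5)/1974 ≈ -0.021783 - 0.0056638*I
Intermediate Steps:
M(B) = 1/(4 + B)
n(O) = O**(3/2)
y = -67 + 5*I*sqrt(5) (y = (10*(-7) + 3) - (-5)**(3/2) = (-70 + 3) - (-5)*I*sqrt(5) = -67 + 5*I*sqrt(5) ≈ -67.0 + 11.18*I)
1/(y + z(M(1))) = 1/((-67 + 5*I*sqrt(5)) + 24) = 1/(-43 + 5*I*sqrt(5))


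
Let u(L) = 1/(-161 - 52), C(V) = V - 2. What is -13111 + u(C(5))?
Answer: -2792644/213 ≈ -13111.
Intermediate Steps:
C(V) = -2 + V
u(L) = -1/213 (u(L) = 1/(-213) = -1/213)
-13111 + u(C(5)) = -13111 - 1/213 = -2792644/213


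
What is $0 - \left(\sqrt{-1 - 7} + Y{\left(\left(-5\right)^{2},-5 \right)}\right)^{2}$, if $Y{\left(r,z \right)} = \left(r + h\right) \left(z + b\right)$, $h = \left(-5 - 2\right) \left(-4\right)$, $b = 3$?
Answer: $-11228 + 424 i \sqrt{2} \approx -11228.0 + 599.63 i$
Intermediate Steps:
$h = 28$ ($h = \left(-7\right) \left(-4\right) = 28$)
$Y{\left(r,z \right)} = \left(3 + z\right) \left(28 + r\right)$ ($Y{\left(r,z \right)} = \left(r + 28\right) \left(z + 3\right) = \left(28 + r\right) \left(3 + z\right) = \left(3 + z\right) \left(28 + r\right)$)
$0 - \left(\sqrt{-1 - 7} + Y{\left(\left(-5\right)^{2},-5 \right)}\right)^{2} = 0 - \left(\sqrt{-1 - 7} + \left(84 + 3 \left(-5\right)^{2} + 28 \left(-5\right) + \left(-5\right)^{2} \left(-5\right)\right)\right)^{2} = 0 - \left(\sqrt{-8} + \left(84 + 3 \cdot 25 - 140 + 25 \left(-5\right)\right)\right)^{2} = 0 - \left(2 i \sqrt{2} + \left(84 + 75 - 140 - 125\right)\right)^{2} = 0 - \left(2 i \sqrt{2} - 106\right)^{2} = 0 - \left(-106 + 2 i \sqrt{2}\right)^{2} = - \left(-106 + 2 i \sqrt{2}\right)^{2}$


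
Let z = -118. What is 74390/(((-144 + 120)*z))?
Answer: 37195/1416 ≈ 26.268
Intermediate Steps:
74390/(((-144 + 120)*z)) = 74390/(((-144 + 120)*(-118))) = 74390/((-24*(-118))) = 74390/2832 = 74390*(1/2832) = 37195/1416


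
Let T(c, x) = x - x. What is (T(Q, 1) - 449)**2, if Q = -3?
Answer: 201601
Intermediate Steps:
T(c, x) = 0
(T(Q, 1) - 449)**2 = (0 - 449)**2 = (-449)**2 = 201601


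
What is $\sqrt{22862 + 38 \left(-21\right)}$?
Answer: $4 \sqrt{1379} \approx 148.54$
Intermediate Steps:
$\sqrt{22862 + 38 \left(-21\right)} = \sqrt{22862 - 798} = \sqrt{22064} = 4 \sqrt{1379}$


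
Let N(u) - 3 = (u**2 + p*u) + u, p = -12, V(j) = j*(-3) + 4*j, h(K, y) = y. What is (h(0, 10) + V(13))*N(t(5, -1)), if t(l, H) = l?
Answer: -621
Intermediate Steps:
V(j) = j (V(j) = -3*j + 4*j = j)
N(u) = 3 + u**2 - 11*u (N(u) = 3 + ((u**2 - 12*u) + u) = 3 + (u**2 - 11*u) = 3 + u**2 - 11*u)
(h(0, 10) + V(13))*N(t(5, -1)) = (10 + 13)*(3 + 5**2 - 11*5) = 23*(3 + 25 - 55) = 23*(-27) = -621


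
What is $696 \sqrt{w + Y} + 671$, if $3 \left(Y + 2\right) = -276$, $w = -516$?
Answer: $671 + 696 i \sqrt{610} \approx 671.0 + 17190.0 i$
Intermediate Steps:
$Y = -94$ ($Y = -2 + \frac{1}{3} \left(-276\right) = -2 - 92 = -94$)
$696 \sqrt{w + Y} + 671 = 696 \sqrt{-516 - 94} + 671 = 696 \sqrt{-610} + 671 = 696 i \sqrt{610} + 671 = 671 + 696 i \sqrt{610}$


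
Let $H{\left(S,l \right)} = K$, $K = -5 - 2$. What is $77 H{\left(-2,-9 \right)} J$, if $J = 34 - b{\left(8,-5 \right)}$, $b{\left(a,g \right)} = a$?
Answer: $-14014$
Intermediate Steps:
$K = -7$
$H{\left(S,l \right)} = -7$
$J = 26$ ($J = 34 - 8 = 26$)
$77 H{\left(-2,-9 \right)} J = 77 \left(-7\right) 26 = \left(-539\right) 26 = -14014$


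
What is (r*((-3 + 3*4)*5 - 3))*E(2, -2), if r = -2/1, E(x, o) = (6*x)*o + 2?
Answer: 1848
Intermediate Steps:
E(x, o) = 2 + 6*o*x (E(x, o) = 6*o*x + 2 = 2 + 6*o*x)
r = -2 (r = -2*1 = -2)
(r*((-3 + 3*4)*5 - 3))*E(2, -2) = (-2*((-3 + 3*4)*5 - 3))*(2 + 6*(-2)*2) = (-2*((-3 + 12)*5 - 3))*(2 - 24) = -2*(9*5 - 3)*(-22) = -2*(45 - 3)*(-22) = -2*42*(-22) = -84*(-22) = 1848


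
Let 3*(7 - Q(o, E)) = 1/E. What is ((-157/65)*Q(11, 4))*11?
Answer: -143341/780 ≈ -183.77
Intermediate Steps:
Q(o, E) = 7 - 1/(3*E)
((-157/65)*Q(11, 4))*11 = ((-157/65)*(7 - ⅓/4))*11 = ((-157*1/65)*(7 - ⅓*¼))*11 = -157*(7 - 1/12)/65*11 = -157/65*83/12*11 = -13031/780*11 = -143341/780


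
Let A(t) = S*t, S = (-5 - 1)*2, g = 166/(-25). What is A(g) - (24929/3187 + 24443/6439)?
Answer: 34917575456/513027325 ≈ 68.062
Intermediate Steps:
g = -166/25 (g = 166*(-1/25) = -166/25 ≈ -6.6400)
S = -12 (S = -6*2 = -12)
A(t) = -12*t
A(g) - (24929/3187 + 24443/6439) = -12*(-166/25) - (24929/3187 + 24443/6439) = 1992/25 - (24929*(1/3187) + 24443*(1/6439)) = 1992/25 - (24929/3187 + 24443/6439) = 1992/25 - 1*238417672/20521093 = 1992/25 - 238417672/20521093 = 34917575456/513027325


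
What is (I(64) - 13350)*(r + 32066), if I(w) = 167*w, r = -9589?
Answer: -59833774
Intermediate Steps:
(I(64) - 13350)*(r + 32066) = (167*64 - 13350)*(-9589 + 32066) = (10688 - 13350)*22477 = -2662*22477 = -59833774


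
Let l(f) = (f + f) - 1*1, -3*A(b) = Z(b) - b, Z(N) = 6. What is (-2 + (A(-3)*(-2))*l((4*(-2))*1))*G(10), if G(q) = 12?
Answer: -1248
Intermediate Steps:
A(b) = -2 + b/3 (A(b) = -(6 - b)/3 = -2 + b/3)
l(f) = -1 + 2*f (l(f) = 2*f - 1 = -1 + 2*f)
(-2 + (A(-3)*(-2))*l((4*(-2))*1))*G(10) = (-2 + ((-2 + (1/3)*(-3))*(-2))*(-1 + 2*((4*(-2))*1)))*12 = (-2 + ((-2 - 1)*(-2))*(-1 + 2*(-8*1)))*12 = (-2 + (-3*(-2))*(-1 + 2*(-8)))*12 = (-2 + 6*(-1 - 16))*12 = (-2 + 6*(-17))*12 = (-2 - 102)*12 = -104*12 = -1248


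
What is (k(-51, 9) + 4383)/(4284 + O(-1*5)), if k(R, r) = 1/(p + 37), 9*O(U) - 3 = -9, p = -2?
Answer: 230109/224875 ≈ 1.0233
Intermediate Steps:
O(U) = -⅔ (O(U) = ⅓ + (⅑)*(-9) = ⅓ - 1 = -⅔)
k(R, r) = 1/35 (k(R, r) = 1/(-2 + 37) = 1/35)
(k(-51, 9) + 4383)/(4284 + O(-1*5)) = (1/35 + 4383)/(4284 - ⅔) = 153406/(35*(12850/3)) = (153406/35)*(3/12850) = 230109/224875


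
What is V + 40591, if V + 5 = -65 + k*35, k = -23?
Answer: 39716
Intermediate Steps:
V = -875 (V = -5 + (-65 - 23*35) = -5 + (-65 - 805) = -5 - 870 = -875)
V + 40591 = -875 + 40591 = 39716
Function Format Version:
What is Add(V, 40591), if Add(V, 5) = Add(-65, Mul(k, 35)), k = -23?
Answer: 39716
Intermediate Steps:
V = -875 (V = Add(-5, Add(-65, Mul(-23, 35))) = Add(-5, Add(-65, -805)) = Add(-5, -870) = -875)
Add(V, 40591) = Add(-875, 40591) = 39716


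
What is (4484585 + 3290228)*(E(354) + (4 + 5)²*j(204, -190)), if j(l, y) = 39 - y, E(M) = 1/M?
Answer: 51052120018111/354 ≈ 1.4422e+11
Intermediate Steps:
(4484585 + 3290228)*(E(354) + (4 + 5)²*j(204, -190)) = (4484585 + 3290228)*(1/354 + (4 + 5)²*(39 - 1*(-190))) = 7774813*(1/354 + 9²*(39 + 190)) = 7774813*(1/354 + 81*229) = 7774813*(1/354 + 18549) = 7774813*(6566347/354) = 51052120018111/354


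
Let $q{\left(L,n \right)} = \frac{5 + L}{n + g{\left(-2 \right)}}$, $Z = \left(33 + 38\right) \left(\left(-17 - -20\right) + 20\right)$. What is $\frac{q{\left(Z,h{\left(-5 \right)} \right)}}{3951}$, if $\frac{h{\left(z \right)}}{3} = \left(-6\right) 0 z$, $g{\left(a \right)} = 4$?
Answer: $\frac{91}{878} \approx 0.10364$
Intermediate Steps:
$h{\left(z \right)} = 0$ ($h{\left(z \right)} = 3 \left(-6\right) 0 z = 3 \cdot 0 z = 3 \cdot 0 = 0$)
$Z = 1633$ ($Z = 71 \left(\left(-17 + 20\right) + 20\right) = 71 \left(3 + 20\right) = 71 \cdot 23 = 1633$)
$q{\left(L,n \right)} = \frac{5 + L}{4 + n}$ ($q{\left(L,n \right)} = \frac{5 + L}{n + 4} = \frac{5 + L}{4 + n}$)
$\frac{q{\left(Z,h{\left(-5 \right)} \right)}}{3951} = \frac{\frac{1}{4 + 0} \left(5 + 1633\right)}{3951} = \frac{1}{4} \cdot 1638 \cdot \frac{1}{3951} = \frac{819}{2} \cdot \frac{1}{3951} = \frac{91}{878}$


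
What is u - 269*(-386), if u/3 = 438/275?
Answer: 28555664/275 ≈ 1.0384e+5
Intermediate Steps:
u = 1314/275 (u = 3*(438/275) = 1314/275 ≈ 4.7782)
u - 269*(-386) = 1314/275 - 269*(-386) = 1314/275 + 103834 = 28555664/275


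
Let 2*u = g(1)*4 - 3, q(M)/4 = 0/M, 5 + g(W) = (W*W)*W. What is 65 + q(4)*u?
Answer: 65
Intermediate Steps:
g(W) = -5 + W**3 (g(W) = -5 + (W*W)*W = -5 + W**2*W = -5 + W**3)
q(M) = 0 (q(M) = 4*(0/M) = 4*0 = 0)
u = -19/2 (u = ((-5 + 1**3)*4 - 3)/2 = ((-5 + 1)*4 - 3)/2 = (-4*4 - 3)/2 = (-16 - 3)/2 = (1/2)*(-19) = -19/2 ≈ -9.5000)
65 + q(4)*u = 65 + 0*(-19/2) = 65 + 0 = 65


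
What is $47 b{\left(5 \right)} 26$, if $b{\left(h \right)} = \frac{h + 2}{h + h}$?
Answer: $\frac{4277}{5} \approx 855.4$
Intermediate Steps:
$b{\left(h \right)} = \frac{2 + h}{2 h}$
$47 b{\left(5 \right)} 26 = 47 \frac{2 + 5}{2 \cdot 5} \cdot 26 = 47 \cdot \frac{1}{2} \cdot \frac{1}{5} \cdot 7 \cdot 26 = 47 \cdot \frac{7}{10} \cdot 26 = \frac{329}{10} \cdot 26 = \frac{4277}{5}$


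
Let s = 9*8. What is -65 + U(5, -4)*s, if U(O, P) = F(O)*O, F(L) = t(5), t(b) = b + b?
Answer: 3535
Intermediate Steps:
t(b) = 2*b
F(L) = 10 (F(L) = 2*5 = 10)
U(O, P) = 10*O
s = 72
-65 + U(5, -4)*s = -65 + (10*5)*72 = -65 + 50*72 = -65 + 3600 = 3535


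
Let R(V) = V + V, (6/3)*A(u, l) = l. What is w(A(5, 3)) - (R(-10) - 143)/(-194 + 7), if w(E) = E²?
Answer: 1031/748 ≈ 1.3783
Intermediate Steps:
A(u, l) = l/2
R(V) = 2*V
w(A(5, 3)) - (R(-10) - 143)/(-194 + 7) = ((½)*3)² - (2*(-10) - 143)/(-194 + 7) = (3/2)² - (-20 - 143)/(-187) = 9/4 - (-163)*(-1)/187 = 9/4 - 1*163/187 = 9/4 - 163/187 = 1031/748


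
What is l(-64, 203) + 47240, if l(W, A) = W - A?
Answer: 46973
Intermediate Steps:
l(-64, 203) + 47240 = (-64 - 1*203) + 47240 = (-64 - 203) + 47240 = -267 + 47240 = 46973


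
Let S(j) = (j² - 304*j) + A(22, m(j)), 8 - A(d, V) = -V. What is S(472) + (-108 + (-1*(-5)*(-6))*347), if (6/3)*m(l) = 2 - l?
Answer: 68551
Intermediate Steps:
m(l) = 1 - l/2 (m(l) = (2 - l)/2 = 1 - l/2)
A(d, V) = 8 + V (A(d, V) = 8 - (-1)*V = 8 + V)
S(j) = 9 + j² - 609*j/2 (S(j) = (j² - 304*j) + (8 + (1 - j/2)) = (j² - 304*j) + (9 - j/2) = 9 + j² - 609*j/2)
S(472) + (-108 + (-1*(-5)*(-6))*347) = (9 + 472² - 609/2*472) + (-108 + (-1*(-5)*(-6))*347) = (9 + 222784 - 143724) + (-108 + (5*(-6))*347) = 79069 + (-108 - 30*347) = 79069 + (-108 - 10410) = 79069 - 10518 = 68551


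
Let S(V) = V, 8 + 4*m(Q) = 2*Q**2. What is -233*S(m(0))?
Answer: 466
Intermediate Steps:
m(Q) = -2 + Q**2/2 (m(Q) = -2 + (2*Q**2)/4 = -2 + Q**2/2)
-233*S(m(0)) = -233*(-2 + (1/2)*0**2) = -233*(-2 + (1/2)*0) = -233*(-2 + 0) = -233*(-2) = 466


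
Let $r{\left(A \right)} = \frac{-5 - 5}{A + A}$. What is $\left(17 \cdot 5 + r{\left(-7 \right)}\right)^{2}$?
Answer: $\frac{360000}{49} \approx 7346.9$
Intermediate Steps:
$r{\left(A \right)} = - \frac{5}{A}$ ($r{\left(A \right)} = - \frac{10}{2 A} = - 10 \frac{1}{2 A} = - \frac{5}{A}$)
$\left(17 \cdot 5 + r{\left(-7 \right)}\right)^{2} = \left(17 \cdot 5 - \frac{5}{-7}\right)^{2} = \left(85 - - \frac{5}{7}\right)^{2} = \left(85 + \frac{5}{7}\right)^{2} = \left(\frac{600}{7}\right)^{2} = \frac{360000}{49}$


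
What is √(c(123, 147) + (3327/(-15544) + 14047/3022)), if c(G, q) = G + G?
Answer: √34537282628032246/11743492 ≈ 15.825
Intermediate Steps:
c(G, q) = 2*G
√(c(123, 147) + (3327/(-15544) + 14047/3022)) = √(2*123 + (3327/(-15544) + 14047/3022)) = √(246 + (3327*(-1/15544) + 14047*(1/3022))) = √(246 + (-3327/15544 + 14047/3022)) = √(246 + 104146187/23486984) = √(5881944251/23486984) = √34537282628032246/11743492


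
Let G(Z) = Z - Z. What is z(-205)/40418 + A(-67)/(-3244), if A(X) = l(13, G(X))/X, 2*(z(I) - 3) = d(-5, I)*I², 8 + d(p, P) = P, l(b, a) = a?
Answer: -8951319/80836 ≈ -110.73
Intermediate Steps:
G(Z) = 0
d(p, P) = -8 + P
z(I) = 3 + I²*(-8 + I)/2 (z(I) = 3 + ((-8 + I)*I²)/2 = 3 + (I²*(-8 + I))/2 = 3 + I²*(-8 + I)/2)
A(X) = 0 (A(X) = 0/X = 0)
z(-205)/40418 + A(-67)/(-3244) = (3 + (½)*(-205)²*(-8 - 205))/40418 + 0/(-3244) = (3 + (½)*42025*(-213))*(1/40418) + 0*(-1/3244) = (3 - 8951325/2)*(1/40418) + 0 = -8951319/2*1/40418 + 0 = -8951319/80836 + 0 = -8951319/80836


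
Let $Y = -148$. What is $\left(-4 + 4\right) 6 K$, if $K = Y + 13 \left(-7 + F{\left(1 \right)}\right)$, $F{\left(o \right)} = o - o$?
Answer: $0$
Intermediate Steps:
$F{\left(o \right)} = 0$
$K = -239$ ($K = -148 + 13 \left(-7 + 0\right) = -148 + 13 \left(-7\right) = -148 - 91 = -239$)
$\left(-4 + 4\right) 6 K = \left(-4 + 4\right) 6 \left(-239\right) = 0 \cdot 6 \left(-239\right) = 0 \left(-239\right) = 0$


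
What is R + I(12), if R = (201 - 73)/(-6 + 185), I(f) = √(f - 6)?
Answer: 128/179 + √6 ≈ 3.1646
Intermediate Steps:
I(f) = √(-6 + f)
R = 128/179 ≈ 0.71508
R + I(12) = 128/179 + √(-6 + 12) = 128/179 + √6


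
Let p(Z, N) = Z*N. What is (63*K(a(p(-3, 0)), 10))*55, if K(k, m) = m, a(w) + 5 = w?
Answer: 34650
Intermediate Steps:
p(Z, N) = N*Z
a(w) = -5 + w
(63*K(a(p(-3, 0)), 10))*55 = (63*10)*55 = 630*55 = 34650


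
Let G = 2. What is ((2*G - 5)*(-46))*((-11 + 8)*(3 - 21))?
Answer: 2484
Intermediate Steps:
((2*G - 5)*(-46))*((-11 + 8)*(3 - 21)) = ((2*2 - 5)*(-46))*((-11 + 8)*(3 - 21)) = ((4 - 5)*(-46))*(-3*(-18)) = -1*(-46)*54 = 46*54 = 2484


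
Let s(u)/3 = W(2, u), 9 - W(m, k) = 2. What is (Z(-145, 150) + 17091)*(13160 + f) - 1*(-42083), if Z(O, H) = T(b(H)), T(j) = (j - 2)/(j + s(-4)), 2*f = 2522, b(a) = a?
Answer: 739571626/3 ≈ 2.4652e+8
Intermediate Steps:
W(m, k) = 7 (W(m, k) = 9 - 1*2 = 9 - 2 = 7)
f = 1261 (f = (½)*2522 = 1261)
s(u) = 21 (s(u) = 3*7 = 21)
T(j) = (-2 + j)/(21 + j) (T(j) = (j - 2)/(j + 21) = (-2 + j)/(21 + j))
Z(O, H) = (-2 + H)/(21 + H)
(Z(-145, 150) + 17091)*(13160 + f) - 1*(-42083) = ((-2 + 150)/(21 + 150) + 17091)*(13160 + 1261) - 1*(-42083) = (148/171 + 17091)*14421 + 42083 = (2922709/171)*14421 + 42083 = 739445377/3 + 42083 = 739571626/3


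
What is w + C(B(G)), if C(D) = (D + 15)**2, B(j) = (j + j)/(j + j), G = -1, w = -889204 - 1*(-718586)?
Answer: -170362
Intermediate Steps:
w = -170618 (w = -889204 + 718586 = -170618)
B(j) = 1 (B(j) = (2*j)/((2*j)) = (2*j)*(1/(2*j)) = 1)
C(D) = (15 + D)**2
w + C(B(G)) = -170618 + (15 + 1)**2 = -170618 + 16**2 = -170618 + 256 = -170362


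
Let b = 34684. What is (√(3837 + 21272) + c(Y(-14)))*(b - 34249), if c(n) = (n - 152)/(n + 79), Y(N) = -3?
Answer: -67425/76 + 435*√25109 ≈ 68042.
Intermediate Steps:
c(n) = (-152 + n)/(79 + n)
(√(3837 + 21272) + c(Y(-14)))*(b - 34249) = (√(3837 + 21272) + (-152 - 3)/(79 - 3))*(34684 - 34249) = (√25109 - 155/76)*435 = (-155/76 + √25109)*435 = -67425/76 + 435*√25109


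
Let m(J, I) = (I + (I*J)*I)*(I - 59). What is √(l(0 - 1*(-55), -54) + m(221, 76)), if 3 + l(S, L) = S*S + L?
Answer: 2*√5426173 ≈ 4658.8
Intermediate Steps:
l(S, L) = -3 + L + S² (l(S, L) = -3 + (S*S + L) = -3 + (S² + L) = -3 + (L + S²) = -3 + L + S²)
m(J, I) = (-59 + I)*(I + J*I²) (m(J, I) = (I + J*I²)*(-59 + I) = (-59 + I)*(I + J*I²))
√(l(0 - 1*(-55), -54) + m(221, 76)) = √((-3 - 54 + (0 - 1*(-55))²) + 76*(-59 + 76 + 221*76² - 59*76*221)) = √((-3 - 54 + (0 + 55)²) + 76*(-59 + 76 + 221*5776 - 990964)) = √((-3 - 54 + 55²) + 76*(-59 + 76 + 1276496 - 990964)) = √((-3 - 54 + 3025) + 76*285549) = √(2968 + 21701724) = √21704692 = 2*√5426173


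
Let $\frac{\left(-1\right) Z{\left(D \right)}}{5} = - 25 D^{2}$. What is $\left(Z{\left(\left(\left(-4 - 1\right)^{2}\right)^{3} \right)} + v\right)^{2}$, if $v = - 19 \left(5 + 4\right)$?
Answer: $931322564178466826116$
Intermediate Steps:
$v = -171$ ($v = \left(-19\right) 9 = -171$)
$Z{\left(D \right)} = 125 D^{2}$ ($Z{\left(D \right)} = - 5 \left(- 25 D^{2}\right) = 125 D^{2}$)
$\left(Z{\left(\left(\left(-4 - 1\right)^{2}\right)^{3} \right)} + v\right)^{2} = \left(125 \left(\left(\left(-4 - 1\right)^{2}\right)^{3}\right)^{2} - 171\right)^{2} = \left(125 \left(\left(\left(-5\right)^{2}\right)^{3}\right)^{2} - 171\right)^{2} = \left(125 \left(25^{3}\right)^{2} - 171\right)^{2} = \left(125 \cdot 15625^{2} - 171\right)^{2} = \left(125 \cdot 244140625 - 171\right)^{2} = \left(30517578125 - 171\right)^{2} = 30517577954^{2} = 931322564178466826116$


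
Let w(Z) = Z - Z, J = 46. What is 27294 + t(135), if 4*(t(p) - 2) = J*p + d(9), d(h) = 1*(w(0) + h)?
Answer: 115403/4 ≈ 28851.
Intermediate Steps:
w(Z) = 0
d(h) = h (d(h) = 1*(0 + h) = 1*h = h)
t(p) = 17/4 + 23*p/2 (t(p) = 2 + (46*p + 9)/4 = 2 + (9 + 46*p)/4 = 2 + (9/4 + 23*p/2) = 17/4 + 23*p/2)
27294 + t(135) = 27294 + (17/4 + (23/2)*135) = 27294 + (17/4 + 3105/2) = 27294 + 6227/4 = 115403/4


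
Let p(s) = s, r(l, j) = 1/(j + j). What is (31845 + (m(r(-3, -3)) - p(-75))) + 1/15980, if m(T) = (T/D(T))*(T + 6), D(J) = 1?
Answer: 1147648646/35955 ≈ 31919.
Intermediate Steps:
r(l, j) = 1/(2*j)
m(T) = T*(6 + T) (m(T) = (T/1)*(T + 6) = (T*1)*(6 + T) = T*(6 + T))
(31845 + (m(r(-3, -3)) - p(-75))) + 1/15980 = (31845 + (((1/2)/(-3))*(6 + (1/2)/(-3)) - 1*(-75))) + 1/15980 = (31845 + (((1/2)*(-1/3))*(6 + (1/2)*(-1/3)) + 75)) + 1/15980 = (31845 + (-(6 - 1/6)/6 + 75)) + 1/15980 = (31845 + (-1/6*35/6 + 75)) + 1/15980 = (31845 + (-35/36 + 75)) + 1/15980 = (31845 + 2665/36) + 1/15980 = 1149085/36 + 1/15980 = 1147648646/35955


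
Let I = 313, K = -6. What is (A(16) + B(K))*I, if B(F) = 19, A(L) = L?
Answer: 10955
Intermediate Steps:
(A(16) + B(K))*I = (16 + 19)*313 = 35*313 = 10955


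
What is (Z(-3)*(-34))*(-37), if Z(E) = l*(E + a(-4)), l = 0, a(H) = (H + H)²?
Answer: 0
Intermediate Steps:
a(H) = 4*H² (a(H) = (2*H)² = 4*H²)
Z(E) = 0 (Z(E) = 0*(E + 4*(-4)²) = 0*(E + 4*16) = 0*(E + 64) = 0*(64 + E) = 0)
(Z(-3)*(-34))*(-37) = (0*(-34))*(-37) = 0*(-37) = 0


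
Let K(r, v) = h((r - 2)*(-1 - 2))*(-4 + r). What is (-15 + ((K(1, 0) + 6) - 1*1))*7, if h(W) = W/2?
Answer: -203/2 ≈ -101.50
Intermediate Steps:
h(W) = W/2 (h(W) = W*(½) = W/2)
K(r, v) = (-4 + r)*(3 - 3*r/2) (K(r, v) = (((r - 2)*(-1 - 2))/2)*(-4 + r) = (((-2 + r)*(-3))/2)*(-4 + r) = ((6 - 3*r)/2)*(-4 + r) = (3 - 3*r/2)*(-4 + r) = (-4 + r)*(3 - 3*r/2))
(-15 + ((K(1, 0) + 6) - 1*1))*7 = (-15 + ((-3*(-4 + 1)*(-2 + 1)/2 + 6) - 1*1))*7 = (-15 + ((-3/2*(-3)*(-1) + 6) - 1))*7 = (-15 + ((-9/2 + 6) - 1))*7 = (-15 + (3/2 - 1))*7 = (-15 + ½)*7 = -29/2*7 = -203/2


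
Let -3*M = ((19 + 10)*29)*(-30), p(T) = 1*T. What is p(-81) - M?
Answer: -8491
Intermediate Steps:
p(T) = T
M = 8410 (M = -(19 + 10)*29*(-30)/3 = -29*29*(-30)/3 = -841*(-30)/3 = -⅓*(-25230) = 8410)
p(-81) - M = -81 - 1*8410 = -81 - 8410 = -8491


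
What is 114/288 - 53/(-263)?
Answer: 7541/12624 ≈ 0.59735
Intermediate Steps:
114/288 - 53/(-263) = 114*(1/288) - 53*(-1/263) = 19/48 + 53/263 = 7541/12624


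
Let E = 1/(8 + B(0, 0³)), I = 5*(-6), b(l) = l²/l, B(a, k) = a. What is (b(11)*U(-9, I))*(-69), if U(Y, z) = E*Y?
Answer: 6831/8 ≈ 853.88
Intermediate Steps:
b(l) = l
I = -30
E = ⅛ (E = 1/(8 + 0) = 1/8 = ⅛ ≈ 0.12500)
U(Y, z) = Y/8
(b(11)*U(-9, I))*(-69) = (11*((⅛)*(-9)))*(-69) = (11*(-9/8))*(-69) = -99/8*(-69) = 6831/8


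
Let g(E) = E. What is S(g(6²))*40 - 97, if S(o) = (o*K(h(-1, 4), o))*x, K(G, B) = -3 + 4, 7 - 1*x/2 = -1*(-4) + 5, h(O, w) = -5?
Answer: -5857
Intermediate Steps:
x = -4 (x = 14 - 2*(-1*(-4) + 5) = 14 - 2*(4 + 5) = 14 - 2*9 = 14 - 18 = -4)
K(G, B) = 1
S(o) = -4*o (S(o) = (o*1)*(-4) = o*(-4) = -4*o)
S(g(6²))*40 - 97 = -4*6²*40 - 97 = -4*36*40 - 97 = -144*40 - 97 = -5760 - 97 = -5857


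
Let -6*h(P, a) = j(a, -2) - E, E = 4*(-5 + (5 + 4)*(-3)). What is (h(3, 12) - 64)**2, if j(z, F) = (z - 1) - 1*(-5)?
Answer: 7744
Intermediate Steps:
j(z, F) = 4 + z (j(z, F) = (-1 + z) + 5 = 4 + z)
E = -128 (E = 4*(-5 + 9*(-3)) = 4*(-5 - 27) = 4*(-32) = -128)
h(P, a) = -22 - a/6 (h(P, a) = -((4 + a) - 1*(-128))/6 = -((4 + a) + 128)/6 = -(132 + a)/6 = -22 - a/6)
(h(3, 12) - 64)**2 = ((-22 - 1/6*12) - 64)**2 = ((-22 - 2) - 64)**2 = (-24 - 64)**2 = (-88)**2 = 7744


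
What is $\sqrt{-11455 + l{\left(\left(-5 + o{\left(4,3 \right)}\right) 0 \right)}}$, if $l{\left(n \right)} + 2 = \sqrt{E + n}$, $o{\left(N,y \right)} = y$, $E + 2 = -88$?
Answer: $\sqrt{-11457 + 3 i \sqrt{10}} \approx 0.0443 + 107.04 i$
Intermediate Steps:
$E = -90$ ($E = -2 - 88 = -90$)
$l{\left(n \right)} = -2 + \sqrt{-90 + n}$
$\sqrt{-11455 + l{\left(\left(-5 + o{\left(4,3 \right)}\right) 0 \right)}} = \sqrt{-11455 - \left(2 - \sqrt{-90 + \left(-5 + 3\right) 0}\right)} = \sqrt{-11455 - \left(2 - \sqrt{-90 - 0}\right)} = \sqrt{-11455 - \left(2 - \sqrt{-90 + 0}\right)} = \sqrt{-11455 - \left(2 - \sqrt{-90}\right)} = \sqrt{-11455 - \left(2 - 3 i \sqrt{10}\right)} = \sqrt{-11457 + 3 i \sqrt{10}}$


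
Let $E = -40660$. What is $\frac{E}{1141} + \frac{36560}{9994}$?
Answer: $- \frac{182320540}{5701577} \approx -31.977$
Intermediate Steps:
$\frac{E}{1141} + \frac{36560}{9994} = - \frac{40660}{1141} + \frac{36560}{9994} = \left(-40660\right) \frac{1}{1141} + 36560 \cdot \frac{1}{9994} = - \frac{40660}{1141} + \frac{18280}{4997} = - \frac{182320540}{5701577}$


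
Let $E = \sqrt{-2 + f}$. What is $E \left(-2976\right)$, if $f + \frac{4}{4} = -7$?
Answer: $- 2976 i \sqrt{10} \approx - 9410.9 i$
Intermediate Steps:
$f = -8$ ($f = -1 - 7 = -8$)
$E = i \sqrt{10}$ ($E = \sqrt{-2 - 8} = \sqrt{-10} = i \sqrt{10} \approx 3.1623 i$)
$E \left(-2976\right) = i \sqrt{10} \left(-2976\right) = - 2976 i \sqrt{10}$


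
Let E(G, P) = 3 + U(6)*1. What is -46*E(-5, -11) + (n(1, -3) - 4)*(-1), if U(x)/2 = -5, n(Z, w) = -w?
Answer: 323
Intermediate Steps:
U(x) = -10 (U(x) = 2*(-5) = -10)
E(G, P) = -7 (E(G, P) = 3 - 10*1 = 3 - 10 = -7)
-46*E(-5, -11) + (n(1, -3) - 4)*(-1) = -46*(-7) + (-1*(-3) - 4)*(-1) = 322 + (3 - 4)*(-1) = 322 - 1*(-1) = 322 + 1 = 323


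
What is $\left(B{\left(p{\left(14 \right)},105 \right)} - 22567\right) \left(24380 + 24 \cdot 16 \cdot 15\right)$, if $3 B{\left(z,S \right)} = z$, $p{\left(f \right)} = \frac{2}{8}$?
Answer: $- \frac{2040500605}{3} \approx -6.8017 \cdot 10^{8}$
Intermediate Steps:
$p{\left(f \right)} = \frac{1}{4}$ ($p{\left(f \right)} = 2 \cdot \frac{1}{8} = \frac{1}{4}$)
$B{\left(z,S \right)} = \frac{z}{3}$
$\left(B{\left(p{\left(14 \right)},105 \right)} - 22567\right) \left(24380 + 24 \cdot 16 \cdot 15\right) = \left(\frac{1}{3} \cdot \frac{1}{4} - 22567\right) \left(24380 + 24 \cdot 16 \cdot 15\right) = \left(\frac{1}{12} - 22567\right) \left(24380 + 384 \cdot 15\right) = - \frac{270803 \left(24380 + 5760\right)}{12} = \left(- \frac{270803}{12}\right) 30140 = - \frac{2040500605}{3}$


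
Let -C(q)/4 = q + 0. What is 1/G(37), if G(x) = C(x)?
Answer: -1/148 ≈ -0.0067568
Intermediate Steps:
C(q) = -4*q (C(q) = -4*(q + 0) = -4*q)
G(x) = -4*x
1/G(37) = 1/(-4*37) = 1/(-148) = -1/148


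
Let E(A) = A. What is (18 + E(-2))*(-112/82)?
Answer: -896/41 ≈ -21.854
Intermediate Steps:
(18 + E(-2))*(-112/82) = (18 - 2)*(-112/82) = 16*(-112*1/82) = 16*(-56/41) = -896/41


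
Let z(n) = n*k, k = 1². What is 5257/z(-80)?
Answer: -5257/80 ≈ -65.713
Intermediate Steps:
k = 1
z(n) = n (z(n) = n*1 = n)
5257/z(-80) = 5257/(-80) = 5257*(-1/80) = -5257/80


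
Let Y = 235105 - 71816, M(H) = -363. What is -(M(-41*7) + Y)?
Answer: -162926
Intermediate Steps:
Y = 163289
-(M(-41*7) + Y) = -(-363 + 163289) = -1*162926 = -162926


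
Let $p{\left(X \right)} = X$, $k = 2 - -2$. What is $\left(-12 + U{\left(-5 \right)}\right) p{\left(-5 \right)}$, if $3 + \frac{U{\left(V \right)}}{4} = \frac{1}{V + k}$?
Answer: $140$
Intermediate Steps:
$k = 4$ ($k = 2 + 2 = 4$)
$U{\left(V \right)} = -12 + \frac{4}{4 + V}$ ($U{\left(V \right)} = -12 + \frac{4}{V + 4} = -12 + \frac{4}{4 + V}$)
$\left(-12 + U{\left(-5 \right)}\right) p{\left(-5 \right)} = \left(-12 + \frac{4 \left(-11 - -15\right)}{4 - 5}\right) \left(-5\right) = \left(-12 + \frac{4 \left(-11 + 15\right)}{-1}\right) \left(-5\right) = \left(-12 + 4 \left(-1\right) 4\right) \left(-5\right) = \left(-12 - 16\right) \left(-5\right) = \left(-28\right) \left(-5\right) = 140$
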